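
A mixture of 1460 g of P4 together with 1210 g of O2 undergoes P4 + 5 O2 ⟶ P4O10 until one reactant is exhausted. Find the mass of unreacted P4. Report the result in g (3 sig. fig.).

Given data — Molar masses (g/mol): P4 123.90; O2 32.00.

n(P4) = 1460 / 123.90 = 11.78 mol
n(O2) = 1210 / 32.00 = 37.81 mol
n/ν → P4: 11.78, O2: 7.562; O2 is limiting.
P4 consumed = (1/5) × 37.81 = 7.562 mol
P4 remaining = 11.78 − 7.562 = 4.218 mol
mass = 4.218 × 123.90 = 522.6 g

523 g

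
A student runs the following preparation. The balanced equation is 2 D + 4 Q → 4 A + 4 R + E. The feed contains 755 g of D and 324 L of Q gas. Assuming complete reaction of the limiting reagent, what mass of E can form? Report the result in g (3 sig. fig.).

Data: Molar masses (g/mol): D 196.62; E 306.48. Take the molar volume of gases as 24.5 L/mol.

588 g

n(D) = 755.0 / 196.62 = 3.840 mol
n(Q) = 324.0 / 24.5 = 13.22 mol
n/ν for D = 3.840/2 = 1.920
n/ν for Q = 13.22/4 = 3.305
Smallest n/ν is D → limiting reagent.
n(E) = (1/2) × 3.840 = 1.920 mol
mass = 1.920 × 306.48 = 588.4 g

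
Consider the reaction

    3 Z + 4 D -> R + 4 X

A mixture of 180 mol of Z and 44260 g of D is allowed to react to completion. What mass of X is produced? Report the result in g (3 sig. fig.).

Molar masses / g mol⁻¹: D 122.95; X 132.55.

n(Z) = 180.0 mol
n(D) = 44260 / 122.95 = 360.0 mol
n/ν → Z: 60.00, D: 90.00; Z is limiting.
n(X) = (4/3) × 180.0 = 240.0 mol
mass = 240.0 × 132.55 = 31810 g

31800 g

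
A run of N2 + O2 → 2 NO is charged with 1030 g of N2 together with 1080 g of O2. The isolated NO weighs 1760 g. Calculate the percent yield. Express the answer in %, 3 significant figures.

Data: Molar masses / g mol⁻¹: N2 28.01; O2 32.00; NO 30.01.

n(N2) = 1030 / 28.01 = 36.77 mol
n(O2) = 1080 / 32.00 = 33.75 mol
n/ν → N2: 36.77, O2: 33.75; O2 is limiting.
theoretical n(NO) = (2/1) × 33.75 = 67.50 mol → 2026 g
% yield = 1760 / 2026 × 100 = 86.87 %

86.9 %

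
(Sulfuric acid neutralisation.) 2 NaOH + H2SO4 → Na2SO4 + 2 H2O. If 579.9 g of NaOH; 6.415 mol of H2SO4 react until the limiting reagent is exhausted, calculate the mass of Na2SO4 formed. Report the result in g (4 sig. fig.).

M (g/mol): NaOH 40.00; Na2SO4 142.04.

911.2 g

n(NaOH) = 579.9 / 40.00 = 14.50 mol
n(H2SO4) = 6.415 mol
n/ν → NaOH: 7.250, H2SO4: 6.415; H2SO4 is limiting.
n(Na2SO4) = (1/1) × 6.415 = 6.415 mol
mass = 6.415 × 142.04 = 911.2 g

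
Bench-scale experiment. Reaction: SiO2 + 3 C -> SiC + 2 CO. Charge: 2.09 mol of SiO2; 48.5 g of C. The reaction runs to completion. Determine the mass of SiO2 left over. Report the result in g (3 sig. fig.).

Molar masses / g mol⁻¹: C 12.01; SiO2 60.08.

44.7 g

n(SiO2) = 2.090 mol
n(C) = 48.50 / 12.01 = 4.038 mol
n/ν → SiO2: 2.090, C: 1.346; C is limiting.
SiO2 consumed = (1/3) × 4.038 = 1.346 mol
SiO2 remaining = 2.090 − 1.346 = 0.7440 mol
mass = 0.7440 × 60.08 = 44.70 g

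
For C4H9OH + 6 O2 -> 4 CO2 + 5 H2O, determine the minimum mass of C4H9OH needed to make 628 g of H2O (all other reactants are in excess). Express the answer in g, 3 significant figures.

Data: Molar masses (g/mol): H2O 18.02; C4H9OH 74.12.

n(H2O) = 628 / 18.02 = 34.85 mol
n(C4H9OH) = (1/5) × 34.85 = 6.970 mol
mass = 6.970 × 74.12 = 516.6 g

517 g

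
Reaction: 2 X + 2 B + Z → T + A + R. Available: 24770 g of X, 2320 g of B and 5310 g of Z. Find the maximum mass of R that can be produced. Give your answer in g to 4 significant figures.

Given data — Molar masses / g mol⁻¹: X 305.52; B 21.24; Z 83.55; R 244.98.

9931 g

n(X) = 24770 / 305.52 = 81.07 mol
n(B) = 2320 / 21.24 = 109.2 mol
n(Z) = 5310 / 83.55 = 63.55 mol
n/ν for X = 81.07/2 = 40.54
n/ν for B = 109.2/2 = 54.60
n/ν for Z = 63.55/1 = 63.55
Smallest n/ν is X → limiting reagent.
n(R) = (1/2) × 81.07 = 40.54 mol
mass = 40.54 × 244.98 = 9931 g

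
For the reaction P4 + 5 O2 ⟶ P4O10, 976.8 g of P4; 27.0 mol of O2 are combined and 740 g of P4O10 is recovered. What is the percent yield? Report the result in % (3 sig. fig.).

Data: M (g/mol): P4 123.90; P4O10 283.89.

48.3 %

n(P4) = 976.8 / 123.90 = 7.884 mol
n(O2) = 27.00 mol
n/ν for P4 = 7.884/1 = 7.884
n/ν for O2 = 27.00/5 = 5.400
Smallest n/ν is O2 → limiting reagent.
theoretical n(P4O10) = (1/5) × 27.00 = 5.400 mol → 1533 g
% yield = 740 / 1533 × 100 = 48.27 %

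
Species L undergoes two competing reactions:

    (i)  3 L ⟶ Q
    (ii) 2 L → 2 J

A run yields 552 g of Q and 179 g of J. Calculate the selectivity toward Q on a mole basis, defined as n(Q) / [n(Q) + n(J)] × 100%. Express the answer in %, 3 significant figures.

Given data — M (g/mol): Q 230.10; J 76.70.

50.7 %

n(Q) = 552 / 230.10 = 2.399 mol
n(J) = 179 / 76.70 = 2.334 mol
selectivity = 2.399/(2.399+2.334) × 100 = 50.69 %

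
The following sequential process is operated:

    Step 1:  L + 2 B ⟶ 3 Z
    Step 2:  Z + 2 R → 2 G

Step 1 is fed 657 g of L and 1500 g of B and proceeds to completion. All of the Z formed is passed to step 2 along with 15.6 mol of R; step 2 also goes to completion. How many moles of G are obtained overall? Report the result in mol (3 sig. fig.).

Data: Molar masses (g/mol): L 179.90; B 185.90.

Step 1:
n(L) = 657.0 / 179.90 = 3.652 mol
n(B) = 1500 / 185.90 = 8.069 mol
n/ν → L: 3.652, B: 4.035; L is limiting.
n(Z) produced = (3/1) × 3.652 = 10.96 mol
Step 2:
n(Z) available = 10.96 mol
n(R) = 15.60 mol
n/ν → Z: 10.96, R: 7.800; R is limiting.
n(G) = (2/2) × 15.60 = 15.60 mol

15.6 mol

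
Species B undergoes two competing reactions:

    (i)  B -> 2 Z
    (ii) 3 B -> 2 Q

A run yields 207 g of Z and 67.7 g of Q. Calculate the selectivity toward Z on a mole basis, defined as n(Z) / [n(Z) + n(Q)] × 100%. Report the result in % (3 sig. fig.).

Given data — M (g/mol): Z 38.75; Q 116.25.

90.2 %

n(Z) = 207 / 38.75 = 5.342 mol
n(Q) = 67.7 / 116.25 = 0.5824 mol
selectivity = 5.342/(5.342+0.5824) × 100 = 90.17 %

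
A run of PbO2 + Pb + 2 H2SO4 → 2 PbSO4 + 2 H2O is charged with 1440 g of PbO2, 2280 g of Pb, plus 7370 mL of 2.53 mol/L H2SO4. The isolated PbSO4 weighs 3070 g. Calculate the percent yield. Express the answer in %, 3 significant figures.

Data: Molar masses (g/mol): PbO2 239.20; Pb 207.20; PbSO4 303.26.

n(PbO2) = 1440 / 239.20 = 6.020 mol
n(Pb) = 2280 / 207.20 = 11.00 mol
n(H2SO4) = 2.53 × 7370/1000 = 18.65 mol
n/ν for PbO2 = 6.020/1 = 6.020
n/ν for Pb = 11.00/1 = 11.00
n/ν for H2SO4 = 18.65/2 = 9.325
Smallest n/ν is PbO2 → limiting reagent.
theoretical n(PbSO4) = (2/1) × 6.020 = 12.04 mol → 3651 g
% yield = 3070 / 3651 × 100 = 84.09 %

84.1 %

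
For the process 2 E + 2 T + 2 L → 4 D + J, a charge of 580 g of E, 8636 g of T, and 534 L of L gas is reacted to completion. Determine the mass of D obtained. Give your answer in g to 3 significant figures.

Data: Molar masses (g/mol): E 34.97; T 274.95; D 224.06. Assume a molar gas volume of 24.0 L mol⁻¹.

7430 g

n(E) = 580.0 / 34.97 = 16.59 mol
n(T) = 8636 / 274.95 = 31.41 mol
n(L) = 534.0 / 24.0 = 22.25 mol
n/ν for E = 16.59/2 = 8.295
n/ν for T = 31.41/2 = 15.71
n/ν for L = 22.25/2 = 11.13
Smallest n/ν is E → limiting reagent.
n(D) = (4/2) × 16.59 = 33.18 mol
mass = 33.18 × 224.06 = 7434 g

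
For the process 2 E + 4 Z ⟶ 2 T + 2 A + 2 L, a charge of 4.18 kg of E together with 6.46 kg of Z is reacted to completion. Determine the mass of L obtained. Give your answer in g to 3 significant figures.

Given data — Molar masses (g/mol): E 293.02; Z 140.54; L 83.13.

n(E) = 4.180×1000 / 293.02 = 14.27 mol
n(Z) = 6.460×1000 / 140.54 = 45.97 mol
n/ν for E = 14.27/2 = 7.135
n/ν for Z = 45.97/4 = 11.49
Smallest n/ν is E → limiting reagent.
n(L) = (2/2) × 14.27 = 14.27 mol
mass = 14.27 × 83.13 = 1186 g

1190 g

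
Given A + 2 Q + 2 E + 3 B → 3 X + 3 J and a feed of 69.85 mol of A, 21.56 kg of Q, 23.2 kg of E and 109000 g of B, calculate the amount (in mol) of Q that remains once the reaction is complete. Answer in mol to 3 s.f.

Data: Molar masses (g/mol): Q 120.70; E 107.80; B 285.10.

38.9 mol

n(A) = 69.85 mol
n(Q) = 21.56×1000 / 120.70 = 178.6 mol
n(E) = 23.20×1000 / 107.80 = 215.2 mol
n(B) = 109000 / 285.10 = 382.3 mol
n/ν for A = 69.85/1 = 69.85
n/ν for Q = 178.6/2 = 89.30
n/ν for E = 215.2/2 = 107.6
n/ν for B = 382.3/3 = 127.4
Smallest n/ν is A → limiting reagent.
Q consumed = (2/1) × 69.85 = 139.7 mol
Q remaining = 178.6 − 139.7 = 38.90 mol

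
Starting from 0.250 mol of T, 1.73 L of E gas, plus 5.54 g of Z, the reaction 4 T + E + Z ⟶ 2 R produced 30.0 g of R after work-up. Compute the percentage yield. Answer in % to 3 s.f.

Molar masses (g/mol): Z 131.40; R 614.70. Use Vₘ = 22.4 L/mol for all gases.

n(T) = 0.2500 mol
n(E) = 1.730 / 22.4 = 0.07723 mol
n(Z) = 5.540 / 131.40 = 0.04216 mol
n/ν for T = 0.2500/4 = 0.06250
n/ν for E = 0.07723/1 = 0.07723
n/ν for Z = 0.04216/1 = 0.04216
Smallest n/ν is Z → limiting reagent.
theoretical n(R) = (2/1) × 0.04216 = 0.08432 mol → 51.83 g
% yield = 30.0 / 51.83 × 100 = 57.88 %

57.9 %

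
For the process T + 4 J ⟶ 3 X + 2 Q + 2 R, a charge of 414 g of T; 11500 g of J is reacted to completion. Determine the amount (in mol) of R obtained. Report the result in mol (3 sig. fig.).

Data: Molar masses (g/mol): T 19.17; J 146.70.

n(T) = 414.0 / 19.17 = 21.60 mol
n(J) = 11500 / 146.70 = 78.39 mol
n/ν for T = 21.60/1 = 21.60
n/ν for J = 78.39/4 = 19.60
Smallest n/ν is J → limiting reagent.
n(R) = (2/4) × 78.39 = 39.20 mol

39.2 mol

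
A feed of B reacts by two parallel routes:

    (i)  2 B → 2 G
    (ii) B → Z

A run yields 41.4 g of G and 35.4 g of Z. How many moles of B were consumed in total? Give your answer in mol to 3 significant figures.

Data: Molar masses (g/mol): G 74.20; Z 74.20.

n(G) = 41.4 / 74.20 = 0.5580 mol
n(Z) = 35.4 / 74.20 = 0.4771 mol
n(B) via (i) = (2/2)×0.5580 = 0.5580 mol
n(B) via (ii) = (1/1)×0.4771 = 0.4771 mol
total n(B) = 0.5580 + 0.4771 = 1.035 mol

1.04 mol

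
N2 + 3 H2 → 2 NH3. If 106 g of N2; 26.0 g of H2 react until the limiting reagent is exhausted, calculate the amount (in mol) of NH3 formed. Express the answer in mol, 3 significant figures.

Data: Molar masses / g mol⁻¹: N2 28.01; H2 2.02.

7.57 mol

n(N2) = 106.0 / 28.01 = 3.784 mol
n(H2) = 26.00 / 2.02 = 12.87 mol
n/ν → N2: 3.784, H2: 4.290; N2 is limiting.
n(NH3) = (2/1) × 3.784 = 7.568 mol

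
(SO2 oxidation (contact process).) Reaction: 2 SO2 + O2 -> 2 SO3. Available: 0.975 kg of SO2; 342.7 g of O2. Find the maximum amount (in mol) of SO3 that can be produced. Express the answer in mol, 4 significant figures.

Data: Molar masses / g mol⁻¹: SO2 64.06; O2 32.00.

15.22 mol

n(SO2) = 0.9750×1000 / 64.06 = 15.22 mol
n(O2) = 342.7 / 32.00 = 10.71 mol
n/ν for SO2 = 15.22/2 = 7.610
n/ν for O2 = 10.71/1 = 10.71
Smallest n/ν is SO2 → limiting reagent.
n(SO3) = (2/2) × 15.22 = 15.22 mol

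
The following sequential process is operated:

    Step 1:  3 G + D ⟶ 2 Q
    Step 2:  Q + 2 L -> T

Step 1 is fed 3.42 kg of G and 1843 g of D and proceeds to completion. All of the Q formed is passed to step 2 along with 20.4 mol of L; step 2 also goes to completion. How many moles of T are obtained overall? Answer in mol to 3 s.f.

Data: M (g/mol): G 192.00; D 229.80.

Step 1:
n(G) = 3.420×1000 / 192.00 = 17.81 mol
n(D) = 1843 / 229.80 = 8.020 mol
n/ν for G = 17.81/3 = 5.937
n/ν for D = 8.020/1 = 8.020
Smallest n/ν is G → limiting reagent.
n(Q) produced = (2/3) × 17.81 = 11.87 mol
Step 2:
n(Q) available = 11.87 mol
n(L) = 20.40 mol
n/ν for Q = 11.87/1 = 11.87
n/ν for L = 20.40/2 = 10.20
Smallest n/ν is L → limiting reagent.
n(T) = (1/2) × 20.40 = 10.20 mol

10.2 mol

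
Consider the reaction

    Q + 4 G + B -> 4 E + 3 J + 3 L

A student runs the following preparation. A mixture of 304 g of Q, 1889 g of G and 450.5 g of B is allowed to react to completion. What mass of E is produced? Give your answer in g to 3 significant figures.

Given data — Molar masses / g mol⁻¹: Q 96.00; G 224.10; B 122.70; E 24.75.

209 g

n(Q) = 304.0 / 96.00 = 3.167 mol
n(G) = 1889 / 224.10 = 8.429 mol
n(B) = 450.5 / 122.70 = 3.672 mol
n/ν → Q: 3.167, G: 2.107, B: 3.672; G is limiting.
n(E) = (4/4) × 8.429 = 8.429 mol
mass = 8.429 × 24.75 = 208.6 g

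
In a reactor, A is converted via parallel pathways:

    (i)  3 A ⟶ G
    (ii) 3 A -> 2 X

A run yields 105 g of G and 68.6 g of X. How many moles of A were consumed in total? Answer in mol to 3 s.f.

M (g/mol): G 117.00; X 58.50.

n(G) = 105 / 117.00 = 0.8974 mol
n(X) = 68.6 / 58.50 = 1.173 mol
n(A) via (i) = (3/1)×0.8974 = 2.692 mol
n(A) via (ii) = (3/2)×1.173 = 1.760 mol
total n(A) = 2.692 + 1.760 = 4.452 mol

4.45 mol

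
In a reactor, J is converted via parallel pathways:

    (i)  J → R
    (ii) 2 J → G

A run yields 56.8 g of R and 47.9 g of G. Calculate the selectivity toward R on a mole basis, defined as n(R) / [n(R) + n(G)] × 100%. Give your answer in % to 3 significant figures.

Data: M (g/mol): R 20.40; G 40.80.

n(R) = 56.8 / 20.40 = 2.784 mol
n(G) = 47.9 / 40.80 = 1.174 mol
selectivity = 2.784/(2.784+1.174) × 100 = 70.34 %

70.3 %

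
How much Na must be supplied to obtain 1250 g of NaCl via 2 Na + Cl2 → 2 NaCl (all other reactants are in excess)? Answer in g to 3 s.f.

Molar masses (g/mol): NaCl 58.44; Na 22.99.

492 g

n(NaCl) = 1250 / 58.44 = 21.39 mol
n(Na) = (2/2) × 21.39 = 21.39 mol
mass = 21.39 × 22.99 = 491.8 g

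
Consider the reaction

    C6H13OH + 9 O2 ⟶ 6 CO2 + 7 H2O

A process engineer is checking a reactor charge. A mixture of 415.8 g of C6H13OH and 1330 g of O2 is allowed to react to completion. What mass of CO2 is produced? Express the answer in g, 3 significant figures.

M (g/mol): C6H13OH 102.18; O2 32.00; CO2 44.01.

n(C6H13OH) = 415.8 / 102.18 = 4.069 mol
n(O2) = 1330 / 32.00 = 41.56 mol
n/ν for C6H13OH = 4.069/1 = 4.069
n/ν for O2 = 41.56/9 = 4.618
Smallest n/ν is C6H13OH → limiting reagent.
n(CO2) = (6/1) × 4.069 = 24.41 mol
mass = 24.41 × 44.01 = 1074 g

1070 g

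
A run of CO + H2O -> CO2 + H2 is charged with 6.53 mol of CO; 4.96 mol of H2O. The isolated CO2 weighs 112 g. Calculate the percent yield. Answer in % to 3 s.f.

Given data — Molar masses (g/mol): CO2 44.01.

51.3 %

n(CO) = 6.530 mol
n(H2O) = 4.960 mol
n/ν for CO = 6.530/1 = 6.530
n/ν for H2O = 4.960/1 = 4.960
Smallest n/ν is H2O → limiting reagent.
theoretical n(CO2) = (1/1) × 4.960 = 4.960 mol → 218.3 g
% yield = 112 / 218.3 × 100 = 51.31 %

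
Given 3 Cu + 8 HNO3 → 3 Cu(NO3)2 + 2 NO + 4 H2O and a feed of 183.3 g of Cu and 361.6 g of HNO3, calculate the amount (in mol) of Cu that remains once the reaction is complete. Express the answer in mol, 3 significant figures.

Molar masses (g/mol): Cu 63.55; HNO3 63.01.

n(Cu) = 183.3 / 63.55 = 2.884 mol
n(HNO3) = 361.6 / 63.01 = 5.739 mol
n/ν → Cu: 0.9613, HNO3: 0.7174; HNO3 is limiting.
Cu consumed = (3/8) × 5.739 = 2.152 mol
Cu remaining = 2.884 − 2.152 = 0.7320 mol

0.732 mol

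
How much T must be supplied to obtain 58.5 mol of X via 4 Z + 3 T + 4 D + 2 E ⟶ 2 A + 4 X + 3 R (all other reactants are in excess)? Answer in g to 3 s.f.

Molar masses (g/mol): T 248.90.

n(X) = 58.50 mol
n(T) = (3/4) × 58.50 = 43.88 mol
mass = 43.88 × 248.90 = 10920 g

10900 g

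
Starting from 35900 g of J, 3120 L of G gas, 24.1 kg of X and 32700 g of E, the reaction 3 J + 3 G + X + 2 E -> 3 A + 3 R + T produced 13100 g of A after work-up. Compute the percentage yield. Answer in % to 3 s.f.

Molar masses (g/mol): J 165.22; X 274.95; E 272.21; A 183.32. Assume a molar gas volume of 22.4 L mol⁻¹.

51.3 %

n(J) = 35900 / 165.22 = 217.3 mol
n(G) = 3120 / 22.4 = 139.3 mol
n(X) = 24.10×1000 / 274.95 = 87.65 mol
n(E) = 32700 / 272.21 = 120.1 mol
n/ν → J: 72.43, G: 46.43, X: 87.65, E: 60.05; G is limiting.
theoretical n(A) = (3/3) × 139.3 = 139.3 mol → 25540 g
% yield = 13100 / 25540 × 100 = 51.29 %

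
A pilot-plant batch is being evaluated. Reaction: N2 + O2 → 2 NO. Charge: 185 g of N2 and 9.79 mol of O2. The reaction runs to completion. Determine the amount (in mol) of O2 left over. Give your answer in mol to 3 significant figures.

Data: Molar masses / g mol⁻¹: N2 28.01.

n(N2) = 185.0 / 28.01 = 6.605 mol
n(O2) = 9.790 mol
n/ν → N2: 6.605, O2: 9.790; N2 is limiting.
O2 consumed = (1/1) × 6.605 = 6.605 mol
O2 remaining = 9.790 − 6.605 = 3.185 mol

3.19 mol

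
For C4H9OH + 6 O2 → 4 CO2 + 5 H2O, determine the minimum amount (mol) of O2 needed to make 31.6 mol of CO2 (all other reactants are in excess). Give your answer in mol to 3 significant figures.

47.4 mol

n(CO2) = 31.60 mol
n(O2) = (6/4) × 31.60 = 47.40 mol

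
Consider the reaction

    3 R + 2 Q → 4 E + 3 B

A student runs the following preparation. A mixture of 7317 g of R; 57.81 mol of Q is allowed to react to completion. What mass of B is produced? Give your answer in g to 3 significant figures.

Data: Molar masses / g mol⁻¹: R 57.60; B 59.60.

5170 g

n(R) = 7317 / 57.60 = 127.0 mol
n(Q) = 57.81 mol
n/ν → R: 42.33, Q: 28.91; Q is limiting.
n(B) = (3/2) × 57.81 = 86.72 mol
mass = 86.72 × 59.60 = 5169 g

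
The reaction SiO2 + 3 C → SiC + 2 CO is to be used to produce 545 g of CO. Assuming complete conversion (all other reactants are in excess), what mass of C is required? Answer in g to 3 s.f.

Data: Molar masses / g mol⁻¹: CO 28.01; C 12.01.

n(CO) = 545 / 28.01 = 19.46 mol
n(C) = (3/2) × 19.46 = 29.19 mol
mass = 29.19 × 12.01 = 350.6 g

351 g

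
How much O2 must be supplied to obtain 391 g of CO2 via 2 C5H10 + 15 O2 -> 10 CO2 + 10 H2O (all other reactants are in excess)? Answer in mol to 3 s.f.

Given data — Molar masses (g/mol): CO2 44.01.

n(CO2) = 391 / 44.01 = 8.884 mol
n(O2) = (15/10) × 8.884 = 13.33 mol

13.3 mol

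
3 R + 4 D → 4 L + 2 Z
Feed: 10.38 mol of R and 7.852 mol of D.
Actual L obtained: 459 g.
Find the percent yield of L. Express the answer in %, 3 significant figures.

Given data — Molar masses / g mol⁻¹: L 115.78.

n(R) = 10.38 mol
n(D) = 7.852 mol
n/ν for R = 10.38/3 = 3.460
n/ν for D = 7.852/4 = 1.963
Smallest n/ν is D → limiting reagent.
theoretical n(L) = (4/4) × 7.852 = 7.852 mol → 909.1 g
% yield = 459 / 909.1 × 100 = 50.49 %

50.5 %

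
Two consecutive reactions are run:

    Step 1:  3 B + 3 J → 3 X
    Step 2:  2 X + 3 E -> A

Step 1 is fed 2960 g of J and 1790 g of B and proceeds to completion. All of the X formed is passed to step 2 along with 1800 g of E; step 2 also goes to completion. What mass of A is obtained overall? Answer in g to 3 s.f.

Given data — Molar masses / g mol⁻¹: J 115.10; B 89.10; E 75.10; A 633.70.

Step 1:
n(J) = 2960 / 115.10 = 25.72 mol
n(B) = 1790 / 89.10 = 20.09 mol
n/ν for J = 25.72/3 = 8.573
n/ν for B = 20.09/3 = 6.697
Smallest n/ν is B → limiting reagent.
n(X) produced = (3/3) × 20.09 = 20.09 mol
Step 2:
n(X) available = 20.09 mol
n(E) = 1800 / 75.10 = 23.97 mol
n/ν for X = 20.09/2 = 10.05
n/ν for E = 23.97/3 = 7.990
Smallest n/ν is E → limiting reagent.
n(A) = (1/3) × 23.97 = 7.990 mol
mass = 7.990 × 633.70 = 5063 g

5060 g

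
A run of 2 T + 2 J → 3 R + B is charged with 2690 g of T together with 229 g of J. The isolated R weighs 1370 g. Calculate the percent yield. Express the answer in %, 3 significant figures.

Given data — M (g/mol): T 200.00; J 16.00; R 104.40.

n(T) = 2690 / 200.00 = 13.45 mol
n(J) = 229.0 / 16.00 = 14.31 mol
n/ν for T = 13.45/2 = 6.725
n/ν for J = 14.31/2 = 7.155
Smallest n/ν is T → limiting reagent.
theoretical n(R) = (3/2) × 13.45 = 20.18 mol → 2107 g
% yield = 1370 / 2107 × 100 = 65.02 %

65.0 %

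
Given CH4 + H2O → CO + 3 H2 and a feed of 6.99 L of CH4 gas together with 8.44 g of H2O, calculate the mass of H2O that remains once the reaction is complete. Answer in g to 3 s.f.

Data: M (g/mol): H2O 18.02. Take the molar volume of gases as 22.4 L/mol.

n(CH4) = 6.990 / 22.4 = 0.3121 mol
n(H2O) = 8.440 / 18.02 = 0.4684 mol
n/ν for CH4 = 0.3121/1 = 0.3121
n/ν for H2O = 0.4684/1 = 0.4684
Smallest n/ν is CH4 → limiting reagent.
H2O consumed = (1/1) × 0.3121 = 0.3121 mol
H2O remaining = 0.4684 − 0.3121 = 0.1563 mol
mass = 0.1563 × 18.02 = 2.817 g

2.82 g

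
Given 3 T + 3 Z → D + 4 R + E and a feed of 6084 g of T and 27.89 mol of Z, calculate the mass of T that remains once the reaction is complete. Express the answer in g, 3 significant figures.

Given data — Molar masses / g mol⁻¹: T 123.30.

2650 g

n(T) = 6084 / 123.30 = 49.34 mol
n(Z) = 27.89 mol
n/ν for T = 49.34/3 = 16.45
n/ν for Z = 27.89/3 = 9.297
Smallest n/ν is Z → limiting reagent.
T consumed = (3/3) × 27.89 = 27.89 mol
T remaining = 49.34 − 27.89 = 21.45 mol
mass = 21.45 × 123.30 = 2645 g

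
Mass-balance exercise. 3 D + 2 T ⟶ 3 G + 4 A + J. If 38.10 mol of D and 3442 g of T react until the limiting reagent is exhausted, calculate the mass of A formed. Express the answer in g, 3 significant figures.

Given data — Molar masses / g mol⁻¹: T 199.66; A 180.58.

n(D) = 38.10 mol
n(T) = 3442 / 199.66 = 17.24 mol
n/ν for D = 38.10/3 = 12.70
n/ν for T = 17.24/2 = 8.620
Smallest n/ν is T → limiting reagent.
n(A) = (4/2) × 17.24 = 34.48 mol
mass = 34.48 × 180.58 = 6226 g

6230 g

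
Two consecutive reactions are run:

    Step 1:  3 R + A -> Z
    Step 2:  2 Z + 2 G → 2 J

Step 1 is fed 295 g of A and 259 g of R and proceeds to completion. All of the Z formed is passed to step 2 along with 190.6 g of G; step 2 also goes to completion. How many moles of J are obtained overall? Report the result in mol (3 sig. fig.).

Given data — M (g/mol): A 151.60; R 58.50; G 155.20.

Step 1:
n(A) = 295.0 / 151.60 = 1.946 mol
n(R) = 259.0 / 58.50 = 4.427 mol
n/ν for A = 1.946/1 = 1.946
n/ν for R = 4.427/3 = 1.476
Smallest n/ν is R → limiting reagent.
n(Z) produced = (1/3) × 4.427 = 1.476 mol
Step 2:
n(Z) available = 1.476 mol
n(G) = 190.6 / 155.20 = 1.228 mol
n/ν for Z = 1.476/2 = 0.7380
n/ν for G = 1.228/2 = 0.6140
Smallest n/ν is G → limiting reagent.
n(J) = (2/2) × 1.228 = 1.228 mol

1.23 mol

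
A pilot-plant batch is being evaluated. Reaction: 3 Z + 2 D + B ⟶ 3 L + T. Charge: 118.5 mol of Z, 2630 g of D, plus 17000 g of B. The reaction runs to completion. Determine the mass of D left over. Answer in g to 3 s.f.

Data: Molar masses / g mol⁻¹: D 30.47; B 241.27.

n(Z) = 118.5 mol
n(D) = 2630 / 30.47 = 86.31 mol
n(B) = 17000 / 241.27 = 70.46 mol
n/ν for Z = 118.5/3 = 39.50
n/ν for D = 86.31/2 = 43.16
n/ν for B = 70.46/1 = 70.46
Smallest n/ν is Z → limiting reagent.
D consumed = (2/3) × 118.5 = 79.00 mol
D remaining = 86.31 − 79.00 = 7.310 mol
mass = 7.310 × 30.47 = 222.7 g

223 g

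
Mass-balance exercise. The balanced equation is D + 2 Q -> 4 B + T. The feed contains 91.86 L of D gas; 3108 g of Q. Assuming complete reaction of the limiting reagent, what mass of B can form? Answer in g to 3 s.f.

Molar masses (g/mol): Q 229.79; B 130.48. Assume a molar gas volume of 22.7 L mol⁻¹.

n(D) = 91.86 / 22.7 = 4.047 mol
n(Q) = 3108 / 229.79 = 13.53 mol
n/ν → D: 4.047, Q: 6.765; D is limiting.
n(B) = (4/1) × 4.047 = 16.19 mol
mass = 16.19 × 130.48 = 2112 g

2110 g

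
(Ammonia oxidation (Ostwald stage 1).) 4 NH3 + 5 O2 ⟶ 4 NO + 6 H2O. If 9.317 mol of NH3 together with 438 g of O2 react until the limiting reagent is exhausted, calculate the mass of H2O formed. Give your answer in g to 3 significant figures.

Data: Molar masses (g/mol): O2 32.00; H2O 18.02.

252 g

n(NH3) = 9.317 mol
n(O2) = 438.0 / 32.00 = 13.69 mol
n/ν for NH3 = 9.317/4 = 2.329
n/ν for O2 = 13.69/5 = 2.738
Smallest n/ν is NH3 → limiting reagent.
n(H2O) = (6/4) × 9.317 = 13.98 mol
mass = 13.98 × 18.02 = 251.9 g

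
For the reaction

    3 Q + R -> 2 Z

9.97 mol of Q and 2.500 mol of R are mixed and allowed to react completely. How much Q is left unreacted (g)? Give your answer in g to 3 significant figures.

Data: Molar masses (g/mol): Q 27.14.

n(Q) = 9.970 mol
n(R) = 2.500 mol
n/ν → Q: 3.323, R: 2.500; R is limiting.
Q consumed = (3/1) × 2.500 = 7.500 mol
Q remaining = 9.970 − 7.500 = 2.470 mol
mass = 2.470 × 27.14 = 67.04 g

67.0 g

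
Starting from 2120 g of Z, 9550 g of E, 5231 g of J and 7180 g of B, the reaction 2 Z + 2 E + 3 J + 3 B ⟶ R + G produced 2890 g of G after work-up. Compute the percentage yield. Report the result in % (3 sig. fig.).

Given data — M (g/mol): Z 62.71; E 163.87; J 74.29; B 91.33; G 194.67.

87.8 %

n(Z) = 2120 / 62.71 = 33.81 mol
n(E) = 9550 / 163.87 = 58.28 mol
n(J) = 5231 / 74.29 = 70.41 mol
n(B) = 7180 / 91.33 = 78.62 mol
n/ν for Z = 33.81/2 = 16.91
n/ν for E = 58.28/2 = 29.14
n/ν for J = 70.41/3 = 23.47
n/ν for B = 78.62/3 = 26.21
Smallest n/ν is Z → limiting reagent.
theoretical n(G) = (1/2) × 33.81 = 16.91 mol → 3292 g
% yield = 2890 / 3292 × 100 = 87.79 %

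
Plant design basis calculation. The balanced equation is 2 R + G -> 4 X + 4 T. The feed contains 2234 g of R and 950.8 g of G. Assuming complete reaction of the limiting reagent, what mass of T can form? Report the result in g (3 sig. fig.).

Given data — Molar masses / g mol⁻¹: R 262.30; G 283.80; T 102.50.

1370 g

n(R) = 2234 / 262.30 = 8.517 mol
n(G) = 950.8 / 283.80 = 3.350 mol
n/ν for R = 8.517/2 = 4.259
n/ν for G = 3.350/1 = 3.350
Smallest n/ν is G → limiting reagent.
n(T) = (4/1) × 3.350 = 13.40 mol
mass = 13.40 × 102.50 = 1374 g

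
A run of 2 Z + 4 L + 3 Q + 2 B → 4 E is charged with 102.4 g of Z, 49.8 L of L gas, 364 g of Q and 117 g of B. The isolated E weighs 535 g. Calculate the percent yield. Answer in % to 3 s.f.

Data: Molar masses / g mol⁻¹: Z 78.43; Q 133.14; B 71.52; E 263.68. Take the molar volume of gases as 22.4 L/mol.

91.3 %

n(Z) = 102.4 / 78.43 = 1.306 mol
n(L) = 49.80 / 22.4 = 2.223 mol
n(Q) = 364.0 / 133.14 = 2.734 mol
n(B) = 117.0 / 71.52 = 1.636 mol
n/ν for Z = 1.306/2 = 0.6530
n/ν for L = 2.223/4 = 0.5558
n/ν for Q = 2.734/3 = 0.9113
n/ν for B = 1.636/2 = 0.8180
Smallest n/ν is L → limiting reagent.
theoretical n(E) = (4/4) × 2.223 = 2.223 mol → 586.2 g
% yield = 535 / 586.2 × 100 = 91.27 %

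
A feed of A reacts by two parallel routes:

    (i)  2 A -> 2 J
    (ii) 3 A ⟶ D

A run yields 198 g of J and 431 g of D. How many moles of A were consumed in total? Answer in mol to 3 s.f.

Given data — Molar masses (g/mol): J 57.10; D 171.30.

11.0 mol

n(J) = 198 / 57.10 = 3.468 mol
n(D) = 431 / 171.30 = 2.516 mol
n(A) via (i) = (2/2)×3.468 = 3.468 mol
n(A) via (ii) = (3/1)×2.516 = 7.548 mol
total n(A) = 3.468 + 7.548 = 11.02 mol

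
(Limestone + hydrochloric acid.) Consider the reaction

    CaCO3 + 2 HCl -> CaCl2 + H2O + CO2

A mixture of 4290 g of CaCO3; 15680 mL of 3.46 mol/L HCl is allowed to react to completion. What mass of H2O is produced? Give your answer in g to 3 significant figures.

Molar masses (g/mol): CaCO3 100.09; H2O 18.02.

n(CaCO3) = 4290 / 100.09 = 42.86 mol
n(HCl) = 3.46 × 15680/1000 = 54.25 mol
n/ν for CaCO3 = 42.86/1 = 42.86
n/ν for HCl = 54.25/2 = 27.13
Smallest n/ν is HCl → limiting reagent.
n(H2O) = (1/2) × 54.25 = 27.13 mol
mass = 27.13 × 18.02 = 488.9 g

489 g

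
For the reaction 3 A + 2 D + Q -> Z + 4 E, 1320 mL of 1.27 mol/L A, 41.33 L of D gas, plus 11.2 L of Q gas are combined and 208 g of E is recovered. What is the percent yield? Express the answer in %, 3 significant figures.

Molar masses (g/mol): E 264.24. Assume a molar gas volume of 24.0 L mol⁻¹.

n(A) = 1.27 × 1320/1000 = 1.676 mol
n(D) = 41.33 / 24.0 = 1.722 mol
n(Q) = 11.20 / 24.0 = 0.4667 mol
n/ν → A: 0.5587, D: 0.8610, Q: 0.4667; Q is limiting.
theoretical n(E) = (4/1) × 0.4667 = 1.867 mol → 493.3 g
% yield = 208 / 493.3 × 100 = 42.17 %

42.2 %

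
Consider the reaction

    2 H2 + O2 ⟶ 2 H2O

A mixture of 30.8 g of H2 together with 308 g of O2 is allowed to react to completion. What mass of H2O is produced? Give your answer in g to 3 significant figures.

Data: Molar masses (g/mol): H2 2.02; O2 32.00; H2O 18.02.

275 g

n(H2) = 30.80 / 2.02 = 15.25 mol
n(O2) = 308.0 / 32.00 = 9.625 mol
n/ν for H2 = 15.25/2 = 7.625
n/ν for O2 = 9.625/1 = 9.625
Smallest n/ν is H2 → limiting reagent.
n(H2O) = (2/2) × 15.25 = 15.25 mol
mass = 15.25 × 18.02 = 274.8 g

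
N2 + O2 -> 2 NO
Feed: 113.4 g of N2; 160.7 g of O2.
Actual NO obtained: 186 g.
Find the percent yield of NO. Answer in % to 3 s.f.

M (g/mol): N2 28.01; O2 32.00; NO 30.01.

n(N2) = 113.4 / 28.01 = 4.049 mol
n(O2) = 160.7 / 32.00 = 5.022 mol
n/ν → N2: 4.049, O2: 5.022; N2 is limiting.
theoretical n(NO) = (2/1) × 4.049 = 8.098 mol → 243.0 g
% yield = 186 / 243.0 × 100 = 76.54 %

76.5 %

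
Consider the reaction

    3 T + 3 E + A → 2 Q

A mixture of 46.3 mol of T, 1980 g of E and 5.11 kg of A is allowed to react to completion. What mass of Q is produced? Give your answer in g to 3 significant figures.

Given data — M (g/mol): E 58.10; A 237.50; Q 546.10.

n(T) = 46.30 mol
n(E) = 1980 / 58.10 = 34.08 mol
n(A) = 5.110×1000 / 237.50 = 21.52 mol
n/ν for T = 46.30/3 = 15.43
n/ν for E = 34.08/3 = 11.36
n/ν for A = 21.52/1 = 21.52
Smallest n/ν is E → limiting reagent.
n(Q) = (2/3) × 34.08 = 22.72 mol
mass = 22.72 × 546.10 = 12410 g

12400 g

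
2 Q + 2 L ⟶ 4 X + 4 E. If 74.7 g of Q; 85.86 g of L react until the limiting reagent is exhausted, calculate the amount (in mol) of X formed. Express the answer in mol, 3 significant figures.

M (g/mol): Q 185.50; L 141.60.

0.805 mol

n(Q) = 74.70 / 185.50 = 0.4027 mol
n(L) = 85.86 / 141.60 = 0.6064 mol
n/ν for Q = 0.4027/2 = 0.2014
n/ν for L = 0.6064/2 = 0.3032
Smallest n/ν is Q → limiting reagent.
n(X) = (4/2) × 0.4027 = 0.8054 mol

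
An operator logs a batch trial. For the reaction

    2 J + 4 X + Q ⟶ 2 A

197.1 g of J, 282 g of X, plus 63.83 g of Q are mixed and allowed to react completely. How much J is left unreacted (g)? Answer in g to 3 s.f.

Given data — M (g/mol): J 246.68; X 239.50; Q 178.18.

n(J) = 197.1 / 246.68 = 0.7990 mol
n(X) = 282.0 / 239.50 = 1.177 mol
n(Q) = 63.83 / 178.18 = 0.3582 mol
n/ν for J = 0.7990/2 = 0.3995
n/ν for X = 1.177/4 = 0.2943
n/ν for Q = 0.3582/1 = 0.3582
Smallest n/ν is X → limiting reagent.
J consumed = (2/4) × 1.177 = 0.5885 mol
J remaining = 0.7990 − 0.5885 = 0.2105 mol
mass = 0.2105 × 246.68 = 51.93 g

51.9 g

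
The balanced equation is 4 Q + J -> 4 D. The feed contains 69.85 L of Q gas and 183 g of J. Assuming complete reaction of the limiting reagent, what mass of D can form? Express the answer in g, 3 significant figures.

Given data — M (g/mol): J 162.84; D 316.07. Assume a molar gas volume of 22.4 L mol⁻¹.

986 g

n(Q) = 69.85 / 22.4 = 3.118 mol
n(J) = 183.0 / 162.84 = 1.124 mol
n/ν → Q: 0.7795, J: 1.124; Q is limiting.
n(D) = (4/4) × 3.118 = 3.118 mol
mass = 3.118 × 316.07 = 985.5 g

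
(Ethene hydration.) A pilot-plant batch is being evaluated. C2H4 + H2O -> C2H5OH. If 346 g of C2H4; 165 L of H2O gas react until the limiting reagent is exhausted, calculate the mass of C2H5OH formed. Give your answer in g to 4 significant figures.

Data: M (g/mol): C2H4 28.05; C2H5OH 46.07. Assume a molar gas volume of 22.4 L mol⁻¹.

339.4 g

n(C2H4) = 346.0 / 28.05 = 12.34 mol
n(H2O) = 165.0 / 22.4 = 7.366 mol
n/ν → C2H4: 12.34, H2O: 7.366; H2O is limiting.
n(C2H5OH) = (1/1) × 7.366 = 7.366 mol
mass = 7.366 × 46.07 = 339.4 g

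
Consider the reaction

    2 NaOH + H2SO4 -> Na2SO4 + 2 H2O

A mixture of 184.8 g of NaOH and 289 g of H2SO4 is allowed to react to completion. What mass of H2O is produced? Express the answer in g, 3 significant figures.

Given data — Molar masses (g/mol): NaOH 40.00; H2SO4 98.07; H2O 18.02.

83.3 g

n(NaOH) = 184.8 / 40.00 = 4.620 mol
n(H2SO4) = 289.0 / 98.07 = 2.947 mol
n/ν → NaOH: 2.310, H2SO4: 2.947; NaOH is limiting.
n(H2O) = (2/2) × 4.620 = 4.620 mol
mass = 4.620 × 18.02 = 83.25 g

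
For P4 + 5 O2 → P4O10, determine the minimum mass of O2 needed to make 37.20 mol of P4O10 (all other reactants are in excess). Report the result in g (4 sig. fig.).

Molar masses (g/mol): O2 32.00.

n(P4O10) = 37.20 mol
n(O2) = (5/1) × 37.20 = 186.0 mol
mass = 186.0 × 32.00 = 5952 g

5952 g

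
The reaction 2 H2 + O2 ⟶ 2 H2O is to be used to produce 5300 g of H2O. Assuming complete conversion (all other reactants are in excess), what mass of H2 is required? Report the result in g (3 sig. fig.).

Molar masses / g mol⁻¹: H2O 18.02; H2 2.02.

594 g

n(H2O) = 5300 / 18.02 = 294.1 mol
n(H2) = (2/2) × 294.1 = 294.1 mol
mass = 294.1 × 2.02 = 594.1 g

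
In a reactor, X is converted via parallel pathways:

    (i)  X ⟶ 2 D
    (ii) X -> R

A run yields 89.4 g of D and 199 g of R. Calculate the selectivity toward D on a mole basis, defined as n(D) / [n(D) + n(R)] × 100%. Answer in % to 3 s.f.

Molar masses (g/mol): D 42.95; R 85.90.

47.3 %

n(D) = 89.4 / 42.95 = 2.081 mol
n(R) = 199 / 85.90 = 2.317 mol
selectivity = 2.081/(2.081+2.317) × 100 = 47.32 %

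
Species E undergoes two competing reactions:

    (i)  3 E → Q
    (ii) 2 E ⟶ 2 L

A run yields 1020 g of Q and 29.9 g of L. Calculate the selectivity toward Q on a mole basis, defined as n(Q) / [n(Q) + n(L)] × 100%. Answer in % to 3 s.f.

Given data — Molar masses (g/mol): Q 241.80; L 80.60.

n(Q) = 1020 / 241.80 = 4.218 mol
n(L) = 29.9 / 80.60 = 0.3710 mol
selectivity = 4.218/(4.218+0.3710) × 100 = 91.92 %

91.9 %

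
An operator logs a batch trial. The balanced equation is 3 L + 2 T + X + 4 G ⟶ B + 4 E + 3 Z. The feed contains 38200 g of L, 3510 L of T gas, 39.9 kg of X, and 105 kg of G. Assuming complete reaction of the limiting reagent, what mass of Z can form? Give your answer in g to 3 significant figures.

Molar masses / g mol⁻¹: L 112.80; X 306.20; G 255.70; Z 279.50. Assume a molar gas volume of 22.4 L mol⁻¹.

65700 g

n(L) = 38200 / 112.80 = 338.7 mol
n(T) = 3510 / 22.4 = 156.7 mol
n(X) = 39.90×1000 / 306.20 = 130.3 mol
n(G) = 105.0×1000 / 255.70 = 410.6 mol
n/ν for L = 338.7/3 = 112.9
n/ν for T = 156.7/2 = 78.35
n/ν for X = 130.3/1 = 130.3
n/ν for G = 410.6/4 = 102.7
Smallest n/ν is T → limiting reagent.
n(Z) = (3/2) × 156.7 = 235.1 mol
mass = 235.1 × 279.50 = 65710 g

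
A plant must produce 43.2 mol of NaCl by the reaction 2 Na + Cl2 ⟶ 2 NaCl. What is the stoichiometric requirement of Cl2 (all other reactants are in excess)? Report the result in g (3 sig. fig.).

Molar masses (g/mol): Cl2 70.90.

n(NaCl) = 43.20 mol
n(Cl2) = (1/2) × 43.20 = 21.60 mol
mass = 21.60 × 70.90 = 1531 g

1530 g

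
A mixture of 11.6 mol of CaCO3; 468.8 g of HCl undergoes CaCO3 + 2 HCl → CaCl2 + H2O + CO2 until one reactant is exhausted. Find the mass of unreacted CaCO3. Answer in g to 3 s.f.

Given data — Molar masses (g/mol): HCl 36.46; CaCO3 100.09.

518 g

n(CaCO3) = 11.60 mol
n(HCl) = 468.8 / 36.46 = 12.86 mol
n/ν → CaCO3: 11.60, HCl: 6.430; HCl is limiting.
CaCO3 consumed = (1/2) × 12.86 = 6.430 mol
CaCO3 remaining = 11.60 − 6.430 = 5.170 mol
mass = 5.170 × 100.09 = 517.5 g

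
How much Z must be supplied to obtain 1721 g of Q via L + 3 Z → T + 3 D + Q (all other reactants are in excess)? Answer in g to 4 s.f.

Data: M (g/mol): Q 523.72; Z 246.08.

2426 g

n(Q) = 1721 / 523.72 = 3.286 mol
n(Z) = (3/1) × 3.286 = 9.858 mol
mass = 9.858 × 246.08 = 2426 g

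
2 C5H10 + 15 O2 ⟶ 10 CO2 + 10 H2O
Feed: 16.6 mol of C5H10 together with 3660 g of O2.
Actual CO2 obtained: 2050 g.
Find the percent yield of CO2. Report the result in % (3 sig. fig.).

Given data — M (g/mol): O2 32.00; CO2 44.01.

61.1 %

n(C5H10) = 16.60 mol
n(O2) = 3660 / 32.00 = 114.4 mol
n/ν for C5H10 = 16.60/2 = 8.300
n/ν for O2 = 114.4/15 = 7.627
Smallest n/ν is O2 → limiting reagent.
theoretical n(CO2) = (10/15) × 114.4 = 76.27 mol → 3357 g
% yield = 2050 / 3357 × 100 = 61.07 %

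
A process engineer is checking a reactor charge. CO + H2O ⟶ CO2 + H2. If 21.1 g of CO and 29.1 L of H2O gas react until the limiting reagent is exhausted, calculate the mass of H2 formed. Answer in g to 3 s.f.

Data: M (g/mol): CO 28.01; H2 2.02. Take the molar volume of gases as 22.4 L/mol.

1.52 g

n(CO) = 21.10 / 28.01 = 0.7533 mol
n(H2O) = 29.10 / 22.4 = 1.299 mol
n/ν for CO = 0.7533/1 = 0.7533
n/ν for H2O = 1.299/1 = 1.299
Smallest n/ν is CO → limiting reagent.
n(H2) = (1/1) × 0.7533 = 0.7533 mol
mass = 0.7533 × 2.02 = 1.522 g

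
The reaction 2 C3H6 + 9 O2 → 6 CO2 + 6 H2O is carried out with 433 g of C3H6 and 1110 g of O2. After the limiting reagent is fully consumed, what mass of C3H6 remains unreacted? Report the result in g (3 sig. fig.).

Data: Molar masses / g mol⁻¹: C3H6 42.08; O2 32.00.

109 g

n(C3H6) = 433.0 / 42.08 = 10.29 mol
n(O2) = 1110 / 32.00 = 34.69 mol
n/ν → C3H6: 5.145, O2: 3.854; O2 is limiting.
C3H6 consumed = (2/9) × 34.69 = 7.709 mol
C3H6 remaining = 10.29 − 7.709 = 2.581 mol
mass = 2.581 × 42.08 = 108.6 g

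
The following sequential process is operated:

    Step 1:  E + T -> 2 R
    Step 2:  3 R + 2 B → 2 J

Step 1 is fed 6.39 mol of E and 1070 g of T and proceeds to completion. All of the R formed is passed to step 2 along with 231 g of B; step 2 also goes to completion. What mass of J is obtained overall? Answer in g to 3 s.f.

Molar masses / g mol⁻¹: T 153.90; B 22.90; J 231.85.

1980 g

Step 1:
n(E) = 6.390 mol
n(T) = 1070 / 153.90 = 6.953 mol
n/ν for E = 6.390/1 = 6.390
n/ν for T = 6.953/1 = 6.953
Smallest n/ν is E → limiting reagent.
n(R) produced = (2/1) × 6.390 = 12.78 mol
Step 2:
n(R) available = 12.78 mol
n(B) = 231.0 / 22.90 = 10.09 mol
n/ν for R = 12.78/3 = 4.260
n/ν for B = 10.09/2 = 5.045
Smallest n/ν is R → limiting reagent.
n(J) = (2/3) × 12.78 = 8.520 mol
mass = 8.520 × 231.85 = 1975 g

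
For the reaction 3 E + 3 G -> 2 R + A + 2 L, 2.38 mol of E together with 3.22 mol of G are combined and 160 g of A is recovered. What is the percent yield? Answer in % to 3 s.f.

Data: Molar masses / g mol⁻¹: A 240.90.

83.7 %

n(E) = 2.380 mol
n(G) = 3.220 mol
n/ν for E = 2.380/3 = 0.7933
n/ν for G = 3.220/3 = 1.073
Smallest n/ν is E → limiting reagent.
theoretical n(A) = (1/3) × 2.380 = 0.7933 mol → 191.1 g
% yield = 160 / 191.1 × 100 = 83.73 %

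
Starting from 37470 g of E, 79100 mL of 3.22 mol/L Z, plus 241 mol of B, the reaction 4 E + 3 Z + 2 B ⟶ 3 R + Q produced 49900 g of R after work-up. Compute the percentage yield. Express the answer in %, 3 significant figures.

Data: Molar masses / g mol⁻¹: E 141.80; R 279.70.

90.0 %

n(E) = 37470 / 141.80 = 264.2 mol
n(Z) = 3.22 × 79100/1000 = 254.7 mol
n(B) = 241.0 mol
n/ν for E = 264.2/4 = 66.05
n/ν for Z = 254.7/3 = 84.90
n/ν for B = 241.0/2 = 120.5
Smallest n/ν is E → limiting reagent.
theoretical n(R) = (3/4) × 264.2 = 198.2 mol → 55440 g
% yield = 49900 / 55440 × 100 = 90.01 %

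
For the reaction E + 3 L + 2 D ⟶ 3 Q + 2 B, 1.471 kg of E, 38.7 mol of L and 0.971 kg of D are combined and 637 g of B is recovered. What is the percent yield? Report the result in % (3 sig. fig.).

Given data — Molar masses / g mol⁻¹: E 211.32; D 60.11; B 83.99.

54.5 %

n(E) = 1.471×1000 / 211.32 = 6.961 mol
n(L) = 38.70 mol
n(D) = 0.9710×1000 / 60.11 = 16.15 mol
n/ν for E = 6.961/1 = 6.961
n/ν for L = 38.70/3 = 12.90
n/ν for D = 16.15/2 = 8.075
Smallest n/ν is E → limiting reagent.
theoretical n(B) = (2/1) × 6.961 = 13.92 mol → 1169 g
% yield = 637 / 1169 × 100 = 54.49 %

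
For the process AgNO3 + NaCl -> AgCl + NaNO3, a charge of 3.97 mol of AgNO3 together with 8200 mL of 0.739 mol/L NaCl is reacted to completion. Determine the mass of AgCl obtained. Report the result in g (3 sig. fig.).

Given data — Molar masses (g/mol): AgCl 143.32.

n(AgNO3) = 3.970 mol
n(NaCl) = 0.739 × 8200/1000 = 6.060 mol
n/ν for AgNO3 = 3.970/1 = 3.970
n/ν for NaCl = 6.060/1 = 6.060
Smallest n/ν is AgNO3 → limiting reagent.
n(AgCl) = (1/1) × 3.970 = 3.970 mol
mass = 3.970 × 143.32 = 569.0 g

569 g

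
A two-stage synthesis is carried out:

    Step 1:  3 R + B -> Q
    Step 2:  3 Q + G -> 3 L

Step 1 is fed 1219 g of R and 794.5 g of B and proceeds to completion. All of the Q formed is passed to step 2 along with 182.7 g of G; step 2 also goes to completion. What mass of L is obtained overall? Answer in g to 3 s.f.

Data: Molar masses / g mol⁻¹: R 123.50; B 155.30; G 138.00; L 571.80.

Step 1:
n(R) = 1219 / 123.50 = 9.870 mol
n(B) = 794.5 / 155.30 = 5.116 mol
n/ν for R = 9.870/3 = 3.290
n/ν for B = 5.116/1 = 5.116
Smallest n/ν is R → limiting reagent.
n(Q) produced = (1/3) × 9.870 = 3.290 mol
Step 2:
n(Q) available = 3.290 mol
n(G) = 182.7 / 138.00 = 1.324 mol
n/ν for Q = 3.290/3 = 1.097
n/ν for G = 1.324/1 = 1.324
Smallest n/ν is Q → limiting reagent.
n(L) = (3/3) × 3.290 = 3.290 mol
mass = 3.290 × 571.80 = 1881 g

1880 g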